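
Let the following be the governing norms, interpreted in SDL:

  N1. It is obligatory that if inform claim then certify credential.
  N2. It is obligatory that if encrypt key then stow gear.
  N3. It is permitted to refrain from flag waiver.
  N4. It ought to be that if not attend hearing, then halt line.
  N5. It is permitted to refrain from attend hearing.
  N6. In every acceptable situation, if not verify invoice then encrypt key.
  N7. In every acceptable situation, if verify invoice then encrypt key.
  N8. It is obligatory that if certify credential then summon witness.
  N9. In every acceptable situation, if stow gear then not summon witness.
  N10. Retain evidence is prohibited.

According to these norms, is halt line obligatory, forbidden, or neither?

Neither

Premise 4 is O(¬attend_hearing → halt_line), but O(¬attend_hearing) is not derivable from the premises (the permission P(¬attend_hearing) asserts only ¬O(attend_hearing), not O(¬attend_hearing)), so it does not yield O(halt_line).
No premise or chain of K-axiom applications forces O(halt_line), and none forces O(¬halt_line). So halt_line is neither obligatory nor forbidden under these norms.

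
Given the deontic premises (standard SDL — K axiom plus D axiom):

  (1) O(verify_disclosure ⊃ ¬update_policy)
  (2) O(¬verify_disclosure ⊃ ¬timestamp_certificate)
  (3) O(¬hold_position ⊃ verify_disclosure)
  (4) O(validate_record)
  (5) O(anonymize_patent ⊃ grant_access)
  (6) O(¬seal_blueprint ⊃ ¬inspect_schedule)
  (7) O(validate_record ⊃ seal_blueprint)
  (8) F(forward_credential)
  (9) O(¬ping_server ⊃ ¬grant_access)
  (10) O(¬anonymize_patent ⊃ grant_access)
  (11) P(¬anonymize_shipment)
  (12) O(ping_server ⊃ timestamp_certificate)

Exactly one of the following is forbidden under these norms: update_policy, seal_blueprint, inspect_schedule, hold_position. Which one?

By case analysis on anonymize_patent: premise 5 gives O(anonymize_patent ⊃ grant_access) and premise 10 gives O(¬anonymize_patent ⊃ grant_access), so O(grant_access) either way.
The contrapositive of premise 9 (O(¬ping_server ⊃ ¬grant_access)) is O(grant_access ⊃ ping_server), and O(grant_access) is already established, so O(ping_server).
Premise 12 is O(ping_server ⊃ timestamp_certificate); since O(ping_server), deontic closure gives O(timestamp_certificate).
The contrapositive of premise 2 (O(¬verify_disclosure ⊃ ¬timestamp_certificate)) is O(timestamp_certificate ⊃ verify_disclosure), and O(timestamp_certificate) is already established, so O(verify_disclosure).
Applying K to premise 1 (O(verify_disclosure ⊃ ¬update_policy)) and O(verify_disclosure) yields O(¬update_policy).
So O(¬update_policy) holds, i.e. update_policy is forbidden. None of the other listed options is forbidden under the premises.

update_policy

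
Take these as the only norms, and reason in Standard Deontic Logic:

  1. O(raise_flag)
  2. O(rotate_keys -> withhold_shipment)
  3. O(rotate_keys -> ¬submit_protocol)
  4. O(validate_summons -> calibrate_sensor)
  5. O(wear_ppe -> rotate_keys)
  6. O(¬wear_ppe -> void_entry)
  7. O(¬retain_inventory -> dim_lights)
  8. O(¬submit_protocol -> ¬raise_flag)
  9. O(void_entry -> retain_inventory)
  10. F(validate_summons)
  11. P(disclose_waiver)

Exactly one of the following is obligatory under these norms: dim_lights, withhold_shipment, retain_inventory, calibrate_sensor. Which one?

retain_inventory

Premise 1 gives O(raise_flag).
Premise 8, O(¬submit_protocol -> ¬raise_flag), contraposes to O(raise_flag -> submit_protocol); with O(raise_flag) we get O(submit_protocol).
Premise 3, O(rotate_keys -> ¬submit_protocol), contraposes to O(submit_protocol -> ¬rotate_keys); with O(submit_protocol) we get O(¬rotate_keys).
The contrapositive of premise 5 (O(wear_ppe -> rotate_keys)) is O(¬rotate_keys -> ¬wear_ppe), and O(¬rotate_keys) is already established, so O(¬wear_ppe).
Applying K to premise 6 (O(¬wear_ppe -> void_entry)) and O(¬wear_ppe) yields O(void_entry).
From O(void_entry) and premise 9, O(void_entry -> retain_inventory), we obtain O(retain_inventory).
So O(retain_inventory) holds — retain_inventory is obligatory. None of the other listed options is made obligatory by any chain of premises.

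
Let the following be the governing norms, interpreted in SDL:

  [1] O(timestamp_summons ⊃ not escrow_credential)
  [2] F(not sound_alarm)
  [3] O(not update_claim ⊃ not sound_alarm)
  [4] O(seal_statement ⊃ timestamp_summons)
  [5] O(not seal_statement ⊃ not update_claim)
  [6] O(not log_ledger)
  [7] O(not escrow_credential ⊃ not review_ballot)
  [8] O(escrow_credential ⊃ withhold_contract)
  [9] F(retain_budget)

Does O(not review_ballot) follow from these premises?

Premise 2 is F(not sound_alarm), i.e. O(sound_alarm).
Premise 3, O(not update_claim ⊃ not sound_alarm), contraposes to O(sound_alarm ⊃ update_claim); with O(sound_alarm) we get O(update_claim).
Premise 5, O(not seal_statement ⊃ not update_claim), contraposes to O(update_claim ⊃ seal_statement); with O(update_claim) we get O(seal_statement).
From O(seal_statement) and premise 4, O(seal_statement ⊃ timestamp_summons), we obtain O(timestamp_summons).
With premise 1, O(timestamp_summons ⊃ not escrow_credential), the K-axiom yields O(not escrow_credential).
Premise 7 is O(not escrow_credential ⊃ not review_ballot); since O(not escrow_credential), deontic closure gives O(not review_ballot).
Premises 6, 8, 9 do not contribute to this derivation.
So O(not review_ballot) follows.

Yes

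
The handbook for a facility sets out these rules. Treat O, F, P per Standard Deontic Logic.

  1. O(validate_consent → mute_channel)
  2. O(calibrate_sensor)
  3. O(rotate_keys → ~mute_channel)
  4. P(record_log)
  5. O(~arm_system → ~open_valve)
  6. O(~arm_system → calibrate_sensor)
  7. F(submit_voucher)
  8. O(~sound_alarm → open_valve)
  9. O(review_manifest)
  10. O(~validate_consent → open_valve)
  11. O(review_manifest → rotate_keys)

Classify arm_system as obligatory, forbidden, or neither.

Obligatory

Premise 9 gives O(review_manifest).
Applying K to premise 11 (O(review_manifest → rotate_keys)) and O(review_manifest) yields O(rotate_keys).
Premise 3 is O(rotate_keys → ~mute_channel); since O(rotate_keys), deontic closure gives O(~mute_channel).
The contrapositive of premise 1 (O(validate_consent → mute_channel)) is O(~mute_channel → ~validate_consent), and O(~mute_channel) is already established, so O(~validate_consent).
From O(~validate_consent) and premise 10, O(~validate_consent → open_valve), we obtain O(open_valve).
Premise 5 is O(~arm_system → ~open_valve); contrapositively O(open_valve → arm_system). Since O(open_valve) holds, K gives O(arm_system).
Premises 2, 4, 6, 7, 8 do not contribute to this derivation.
Hence arm_system is obligatory.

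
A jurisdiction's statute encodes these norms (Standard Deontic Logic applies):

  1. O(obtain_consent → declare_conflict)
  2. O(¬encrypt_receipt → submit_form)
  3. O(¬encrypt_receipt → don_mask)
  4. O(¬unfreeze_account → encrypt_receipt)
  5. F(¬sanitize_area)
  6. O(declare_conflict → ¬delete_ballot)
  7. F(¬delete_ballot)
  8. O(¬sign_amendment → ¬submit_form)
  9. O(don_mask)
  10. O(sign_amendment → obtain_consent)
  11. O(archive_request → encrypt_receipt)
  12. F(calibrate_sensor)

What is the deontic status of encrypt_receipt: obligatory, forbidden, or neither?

Premise 7 is F(¬delete_ballot), i.e. O(delete_ballot).
Premise 6, O(declare_conflict → ¬delete_ballot), contraposes to O(delete_ballot → ¬declare_conflict); with O(delete_ballot) we get O(¬declare_conflict).
Premise 1, O(obtain_consent → declare_conflict), contraposes to O(¬declare_conflict → ¬obtain_consent); with O(¬declare_conflict) we get O(¬obtain_consent).
The contrapositive of premise 10 (O(sign_amendment → obtain_consent)) is O(¬obtain_consent → ¬sign_amendment), and O(¬obtain_consent) is already established, so O(¬sign_amendment).
From O(¬sign_amendment) and premise 8, O(¬sign_amendment → ¬submit_form), we obtain O(¬submit_form).
Premise 2, O(¬encrypt_receipt → submit_form), contraposes to O(¬submit_form → encrypt_receipt); with O(¬submit_form) we get O(encrypt_receipt).
Premises 3, 4, 5, 9, 11, 12 do not contribute to this derivation.
Hence encrypt_receipt is obligatory.

Obligatory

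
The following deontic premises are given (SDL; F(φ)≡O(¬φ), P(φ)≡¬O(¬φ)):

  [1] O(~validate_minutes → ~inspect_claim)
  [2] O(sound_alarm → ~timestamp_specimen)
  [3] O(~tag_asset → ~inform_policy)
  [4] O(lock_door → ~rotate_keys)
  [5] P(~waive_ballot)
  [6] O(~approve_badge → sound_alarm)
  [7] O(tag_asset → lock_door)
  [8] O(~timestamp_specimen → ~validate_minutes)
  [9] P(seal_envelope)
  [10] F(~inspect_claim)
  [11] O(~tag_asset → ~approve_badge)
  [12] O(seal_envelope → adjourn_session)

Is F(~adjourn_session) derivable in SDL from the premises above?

No

Premise 12 is O(seal_envelope → adjourn_session), but O(seal_envelope) is not derivable from the premises (the permission P(seal_envelope) asserts only ~O(~seal_envelope), not O(seal_envelope)), so it does not yield O(adjourn_session).
No other premise forces O(adjourn_session). An ideal world satisfying every premise can still have ~adjourn_session true, so F(~adjourn_session) is not derivable.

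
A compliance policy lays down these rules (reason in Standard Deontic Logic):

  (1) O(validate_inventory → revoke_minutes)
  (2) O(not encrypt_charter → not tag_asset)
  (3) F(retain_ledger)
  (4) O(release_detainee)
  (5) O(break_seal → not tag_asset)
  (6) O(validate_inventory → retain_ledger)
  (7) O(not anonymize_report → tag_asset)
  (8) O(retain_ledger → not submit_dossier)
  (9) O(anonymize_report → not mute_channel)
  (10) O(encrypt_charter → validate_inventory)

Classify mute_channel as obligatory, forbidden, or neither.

Forbidden

Premise 3, F(retain_ledger), is equivalent to O(not retain_ledger).
Premise 6, O(validate_inventory → retain_ledger), contraposes to O(not retain_ledger → not validate_inventory); with O(not retain_ledger) we get O(not validate_inventory).
Premise 10 is O(encrypt_charter → validate_inventory); contrapositively O(not validate_inventory → not encrypt_charter). Since O(not validate_inventory) holds, K gives O(not encrypt_charter).
With premise 2, O(not encrypt_charter → not tag_asset), the K-axiom yields O(not tag_asset).
The contrapositive of premise 7 (O(not anonymize_report → tag_asset)) is O(not tag_asset → anonymize_report), and O(not tag_asset) is already established, so O(anonymize_report).
With premise 9, O(anonymize_report → not mute_channel), the K-axiom yields O(not mute_channel).
Premises 1, 4, 5, 8 do not contribute to this derivation.
Thus O(not mute_channel), which is F(mute_channel): mute_channel is forbidden.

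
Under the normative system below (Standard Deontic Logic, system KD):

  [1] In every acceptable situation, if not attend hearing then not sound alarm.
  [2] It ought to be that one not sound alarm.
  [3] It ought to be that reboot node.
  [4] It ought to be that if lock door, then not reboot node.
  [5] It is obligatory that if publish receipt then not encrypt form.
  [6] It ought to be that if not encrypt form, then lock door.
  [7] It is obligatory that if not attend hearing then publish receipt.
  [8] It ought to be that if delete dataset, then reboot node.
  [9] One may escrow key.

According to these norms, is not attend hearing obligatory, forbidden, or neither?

Premise 3 states O(reboot_node) outright.
Premise 4, O(lock_door → ¬reboot_node), contraposes to O(reboot_node → ¬lock_door); with O(reboot_node) we get O(¬lock_door).
Premise 6 is O(¬encrypt_form → lock_door); contrapositively O(¬lock_door → encrypt_form). Since O(¬lock_door) holds, K gives O(encrypt_form).
Premise 5 is O(publish_receipt → ¬encrypt_form); contrapositively O(encrypt_form → ¬publish_receipt). Since O(encrypt_form) holds, K gives O(¬publish_receipt).
Premise 7 is O(¬attend_hearing → publish_receipt); contrapositively O(¬publish_receipt → attend_hearing). Since O(¬publish_receipt) holds, K gives O(attend_hearing).
Premises 1, 2, 8, 9 do not contribute to this derivation.
Thus O(attend_hearing), which is F(¬attend_hearing): ¬attend_hearing is forbidden.

Forbidden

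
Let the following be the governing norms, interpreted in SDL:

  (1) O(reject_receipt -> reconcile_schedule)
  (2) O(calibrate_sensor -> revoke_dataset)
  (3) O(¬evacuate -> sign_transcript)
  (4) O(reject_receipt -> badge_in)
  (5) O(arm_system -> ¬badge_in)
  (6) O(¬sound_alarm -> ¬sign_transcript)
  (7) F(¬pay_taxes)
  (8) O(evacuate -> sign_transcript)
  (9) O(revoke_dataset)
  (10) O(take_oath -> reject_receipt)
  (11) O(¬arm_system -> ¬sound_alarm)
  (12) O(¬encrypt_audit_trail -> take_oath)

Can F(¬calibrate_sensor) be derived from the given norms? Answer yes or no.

Premise 2 is O(calibrate_sensor -> revoke_dataset); even if O(revoke_dataset) held, inferring O(calibrate_sensor) would be affirming the consequent — invalid.
No other premise forces O(calibrate_sensor). An ideal world satisfying every premise can still have ¬calibrate_sensor true, so F(¬calibrate_sensor) is not derivable.

No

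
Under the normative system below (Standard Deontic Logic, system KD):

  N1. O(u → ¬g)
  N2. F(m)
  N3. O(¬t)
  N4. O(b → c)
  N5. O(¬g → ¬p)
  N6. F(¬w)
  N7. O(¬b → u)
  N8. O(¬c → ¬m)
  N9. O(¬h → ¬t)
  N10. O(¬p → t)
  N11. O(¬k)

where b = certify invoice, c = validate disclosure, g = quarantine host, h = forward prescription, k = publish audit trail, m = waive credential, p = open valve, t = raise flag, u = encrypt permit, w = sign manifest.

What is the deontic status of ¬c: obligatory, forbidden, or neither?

Forbidden

From premise 3 we have O(¬t).
Premise 10 is O(¬p → t); contrapositively O(¬t → p). Since O(¬t) holds, K gives O(p).
The contrapositive of premise 5 (O(¬g → ¬p)) is O(p → g), and O(p) is already established, so O(g).
Premise 1, O(u → ¬g), contraposes to O(g → ¬u); with O(g) we get O(¬u).
Premise 7, O(¬b → u), contraposes to O(¬u → b); with O(¬u) we get O(b).
With premise 4, O(b → c), the K-axiom yields O(c).
Premises 2, 6, 8, 9, 11 do not contribute to this derivation.
Thus O(c), which is F(¬c): ¬c is forbidden.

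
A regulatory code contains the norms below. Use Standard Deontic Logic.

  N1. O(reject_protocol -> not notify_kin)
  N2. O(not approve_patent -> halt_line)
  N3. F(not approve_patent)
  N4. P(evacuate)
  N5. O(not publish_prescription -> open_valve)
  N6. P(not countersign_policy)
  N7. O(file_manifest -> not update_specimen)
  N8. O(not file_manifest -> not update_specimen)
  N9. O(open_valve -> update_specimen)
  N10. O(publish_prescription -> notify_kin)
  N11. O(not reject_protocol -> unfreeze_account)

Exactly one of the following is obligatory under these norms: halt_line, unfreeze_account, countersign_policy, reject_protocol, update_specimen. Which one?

unfreeze_account

Premises 7 and 8 are O(file_manifest -> not update_specimen) and O(not file_manifest -> not update_specimen); every ideal world satisfies file_manifest or not file_manifest, so in either case not update_specimen holds — hence O(not update_specimen).
Premise 9 is O(open_valve -> update_specimen); contrapositively O(not update_specimen -> not open_valve). Since O(not update_specimen) holds, K gives O(not open_valve).
Premise 5 is O(not publish_prescription -> open_valve); contrapositively O(not open_valve -> publish_prescription). Since O(not open_valve) holds, K gives O(publish_prescription).
From O(publish_prescription) and premise 10, O(publish_prescription -> notify_kin), we obtain O(notify_kin).
The contrapositive of premise 1 (O(reject_protocol -> not notify_kin)) is O(notify_kin -> not reject_protocol), and O(notify_kin) is already established, so O(not reject_protocol).
From O(not reject_protocol) and premise 11, O(not reject_protocol -> unfreeze_account), we obtain O(unfreeze_account).
So O(unfreeze_account) holds — unfreeze_account is obligatory. None of the other listed options is made obligatory by any chain of premises.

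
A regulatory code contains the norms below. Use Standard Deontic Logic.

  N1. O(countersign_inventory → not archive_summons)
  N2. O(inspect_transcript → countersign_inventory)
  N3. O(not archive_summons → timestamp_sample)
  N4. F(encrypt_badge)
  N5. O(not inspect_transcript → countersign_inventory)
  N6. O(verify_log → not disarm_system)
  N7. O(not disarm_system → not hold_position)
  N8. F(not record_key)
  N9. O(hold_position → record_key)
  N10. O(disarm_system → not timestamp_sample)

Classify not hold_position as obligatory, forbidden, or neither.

Obligatory

By case analysis on inspect_transcript: premise 2 gives O(inspect_transcript → countersign_inventory) and premise 5 gives O(not inspect_transcript → countersign_inventory), so O(countersign_inventory) either way.
From O(countersign_inventory) and premise 1, O(countersign_inventory → not archive_summons), we obtain O(not archive_summons).
Applying K to premise 3 (O(not archive_summons → timestamp_sample)) and O(not archive_summons) yields O(timestamp_sample).
Premise 10, O(disarm_system → not timestamp_sample), contraposes to O(timestamp_sample → not disarm_system); with O(timestamp_sample) we get O(not disarm_system).
From O(not disarm_system) and premise 7, O(not disarm_system → not hold_position), we obtain O(not hold_position).
Premises 4, 6, 8, 9 do not contribute to this derivation.
Hence not hold_position is obligatory.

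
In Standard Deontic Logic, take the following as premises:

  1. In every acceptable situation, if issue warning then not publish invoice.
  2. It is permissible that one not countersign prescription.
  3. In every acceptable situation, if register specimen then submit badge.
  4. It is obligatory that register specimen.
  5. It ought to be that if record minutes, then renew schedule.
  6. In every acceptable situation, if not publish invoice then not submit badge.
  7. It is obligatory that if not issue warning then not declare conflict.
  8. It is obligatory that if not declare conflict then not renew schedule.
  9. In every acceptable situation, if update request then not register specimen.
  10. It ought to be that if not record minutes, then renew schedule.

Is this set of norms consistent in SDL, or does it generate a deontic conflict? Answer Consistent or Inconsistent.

Inconsistent

Premises 10 and 5 cover both cases: O(¬record_minutes → renew_schedule) and O(record_minutes → renew_schedule). Since ¬record_minutes ∨ record_minutes is a tautology, O(renew_schedule) follows.
Premise 8 is O(¬declare_conflict → ¬renew_schedule); contrapositively O(renew_schedule → declare_conflict). Since O(renew_schedule) holds, K gives O(declare_conflict).
Premise 7 is O(¬issue_warning → ¬declare_conflict); contrapositively O(declare_conflict → issue_warning). Since O(declare_conflict) holds, K gives O(issue_warning).
With premise 1, O(issue_warning → ¬publish_invoice), the K-axiom yields O(¬publish_invoice).
Applying K to premise 6 (O(¬publish_invoice → ¬submit_badge)) and O(¬publish_invoice) yields O(¬submit_badge).
Premise 3 is O(register_specimen → submit_badge); contrapositively O(¬submit_badge → ¬register_specimen). Since O(¬submit_badge) holds, K gives O(¬register_specimen).
But premise 4 directly asserts O(register_specimen).
We now have both O(¬register_specimen) and O(register_specimen) — register_specimen is simultaneously obligatory and forbidden, violating the D-axiom.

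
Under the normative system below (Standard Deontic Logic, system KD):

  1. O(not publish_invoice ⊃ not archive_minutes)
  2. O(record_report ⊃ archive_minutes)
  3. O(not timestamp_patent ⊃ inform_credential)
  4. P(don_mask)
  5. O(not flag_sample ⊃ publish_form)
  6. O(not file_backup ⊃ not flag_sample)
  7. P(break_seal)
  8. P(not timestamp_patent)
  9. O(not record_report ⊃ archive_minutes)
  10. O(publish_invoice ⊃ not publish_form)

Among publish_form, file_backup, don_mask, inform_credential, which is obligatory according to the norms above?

Premises 9 and 2 are O(not record_report ⊃ archive_minutes) and O(record_report ⊃ archive_minutes); every ideal world satisfies not record_report or record_report, so in either case archive_minutes holds — hence O(archive_minutes).
The contrapositive of premise 1 (O(not publish_invoice ⊃ not archive_minutes)) is O(archive_minutes ⊃ publish_invoice), and O(archive_minutes) is already established, so O(publish_invoice).
Premise 10 is O(publish_invoice ⊃ not publish_form); since O(publish_invoice), deontic closure gives O(not publish_form).
The contrapositive of premise 5 (O(not flag_sample ⊃ publish_form)) is O(not publish_form ⊃ flag_sample), and O(not publish_form) is already established, so O(flag_sample).
Premise 6, O(not file_backup ⊃ not flag_sample), contraposes to O(flag_sample ⊃ file_backup); with O(flag_sample) we get O(file_backup).
So O(file_backup) holds — file_backup is obligatory. None of the other listed options is made obligatory by any chain of premises.

file_backup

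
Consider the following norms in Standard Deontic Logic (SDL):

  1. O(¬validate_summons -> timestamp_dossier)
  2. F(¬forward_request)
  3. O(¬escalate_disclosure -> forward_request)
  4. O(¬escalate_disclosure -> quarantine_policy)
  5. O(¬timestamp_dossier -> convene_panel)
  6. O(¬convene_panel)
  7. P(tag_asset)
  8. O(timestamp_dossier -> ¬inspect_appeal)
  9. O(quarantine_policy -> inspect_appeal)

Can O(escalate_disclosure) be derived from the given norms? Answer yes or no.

Yes

Premise 6 gives O(¬convene_panel).
Premise 5, O(¬timestamp_dossier -> convene_panel), contraposes to O(¬convene_panel -> timestamp_dossier); with O(¬convene_panel) we get O(timestamp_dossier).
With premise 8, O(timestamp_dossier -> ¬inspect_appeal), the K-axiom yields O(¬inspect_appeal).
Premise 9 is O(quarantine_policy -> inspect_appeal); contrapositively O(¬inspect_appeal -> ¬quarantine_policy). Since O(¬inspect_appeal) holds, K gives O(¬quarantine_policy).
Premise 4, O(¬escalate_disclosure -> quarantine_policy), contraposes to O(¬quarantine_policy -> escalate_disclosure); with O(¬quarantine_policy) we get O(escalate_disclosure).
Premises 1, 2, 3, 7 do not contribute to this derivation.
So O(escalate_disclosure) follows.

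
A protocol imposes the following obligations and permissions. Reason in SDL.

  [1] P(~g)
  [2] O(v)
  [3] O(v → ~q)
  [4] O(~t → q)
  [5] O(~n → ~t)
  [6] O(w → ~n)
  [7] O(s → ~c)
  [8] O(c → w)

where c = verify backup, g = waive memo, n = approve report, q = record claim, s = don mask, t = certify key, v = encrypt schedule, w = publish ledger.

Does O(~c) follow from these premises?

Yes

From premise 2 we have O(v).
Premise 3 is O(v → ~q); since O(v), deontic closure gives O(~q).
Premise 4 is O(~t → q); contrapositively O(~q → t). Since O(~q) holds, K gives O(t).
Premise 5 is O(~n → ~t); contrapositively O(t → n). Since O(t) holds, K gives O(n).
Premise 6, O(w → ~n), contraposes to O(n → ~w); with O(n) we get O(~w).
The contrapositive of premise 8 (O(c → w)) is O(~w → ~c), and O(~w) is already established, so O(~c).
Premises 1, 7 do not contribute to this derivation.
So O(~c) follows.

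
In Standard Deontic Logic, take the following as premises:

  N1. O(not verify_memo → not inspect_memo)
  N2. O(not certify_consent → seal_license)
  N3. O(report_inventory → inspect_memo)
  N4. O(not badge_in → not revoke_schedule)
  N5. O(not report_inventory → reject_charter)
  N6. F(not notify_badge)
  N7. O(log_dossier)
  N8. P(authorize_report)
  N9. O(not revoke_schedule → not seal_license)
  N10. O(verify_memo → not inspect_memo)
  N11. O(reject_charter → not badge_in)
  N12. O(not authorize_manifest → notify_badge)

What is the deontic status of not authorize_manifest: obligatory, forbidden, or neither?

Premise 12 is O(not authorize_manifest → notify_badge); even if O(notify_badge) held, inferring O(not authorize_manifest) would be affirming the consequent — invalid.
No premise or chain of K-axiom applications forces O(not authorize_manifest), and none forces O(authorize_manifest). So not authorize_manifest is neither obligatory nor forbidden under these norms.

Neither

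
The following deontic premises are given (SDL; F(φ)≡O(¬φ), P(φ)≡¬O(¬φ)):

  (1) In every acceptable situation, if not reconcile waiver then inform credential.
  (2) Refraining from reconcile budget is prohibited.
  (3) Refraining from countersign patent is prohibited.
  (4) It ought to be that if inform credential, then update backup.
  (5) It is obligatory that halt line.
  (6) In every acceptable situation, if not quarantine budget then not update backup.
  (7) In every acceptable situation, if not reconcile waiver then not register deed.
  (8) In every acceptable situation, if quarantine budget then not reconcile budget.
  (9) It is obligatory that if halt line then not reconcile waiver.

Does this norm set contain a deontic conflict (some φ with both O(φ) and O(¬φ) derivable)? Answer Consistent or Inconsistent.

Inconsistent

F(¬reconcile_budget) at premise 2 means O(reconcile_budget).
Premise 8, O(quarantine_budget → ¬reconcile_budget), contraposes to O(reconcile_budget → ¬quarantine_budget); with O(reconcile_budget) we get O(¬quarantine_budget).
From O(¬quarantine_budget) and premise 6, O(¬quarantine_budget → ¬update_backup), we obtain O(¬update_backup).
The contrapositive of premise 4 (O(inform_credential → update_backup)) is O(¬update_backup → ¬inform_credential), and O(¬update_backup) is already established, so O(¬inform_credential).
Premise 1 is O(¬reconcile_waiver → inform_credential); contrapositively O(¬inform_credential → reconcile_waiver). Since O(¬inform_credential) holds, K gives O(reconcile_waiver).
Premise 9, O(halt_line → ¬reconcile_waiver), contraposes to O(reconcile_waiver → ¬halt_line); with O(reconcile_waiver) we get O(¬halt_line).
But premise 5 directly asserts O(halt_line).
We now have both O(¬halt_line) and O(halt_line) — halt_line is simultaneously obligatory and forbidden, violating the D-axiom.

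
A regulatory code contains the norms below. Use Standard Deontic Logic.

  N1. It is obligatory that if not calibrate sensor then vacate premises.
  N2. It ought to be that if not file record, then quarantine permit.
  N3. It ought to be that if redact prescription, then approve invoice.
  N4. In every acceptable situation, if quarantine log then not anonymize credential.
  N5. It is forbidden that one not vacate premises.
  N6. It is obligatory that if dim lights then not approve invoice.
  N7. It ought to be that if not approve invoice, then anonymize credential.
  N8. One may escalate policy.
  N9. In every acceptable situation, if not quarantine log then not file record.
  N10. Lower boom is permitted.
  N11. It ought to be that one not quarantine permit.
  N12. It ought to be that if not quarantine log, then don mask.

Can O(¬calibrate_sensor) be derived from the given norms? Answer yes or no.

No

Premise 1 is O(¬calibrate_sensor → vacate_premises); even if O(vacate_premises) held, inferring O(¬calibrate_sensor) would be affirming the consequent — invalid.
No other premise forces O(¬calibrate_sensor). An ideal world satisfying every premise can still have ¬calibrate_sensor false, so O(¬calibrate_sensor) is not derivable.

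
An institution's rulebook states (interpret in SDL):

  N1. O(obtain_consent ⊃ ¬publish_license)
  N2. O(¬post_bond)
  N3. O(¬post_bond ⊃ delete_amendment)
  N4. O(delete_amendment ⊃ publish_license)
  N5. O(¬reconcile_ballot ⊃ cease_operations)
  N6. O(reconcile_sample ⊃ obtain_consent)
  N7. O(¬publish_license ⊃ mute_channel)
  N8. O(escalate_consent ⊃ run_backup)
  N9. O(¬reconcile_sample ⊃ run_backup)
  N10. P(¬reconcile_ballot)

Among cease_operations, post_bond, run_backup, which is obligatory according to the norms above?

run_backup

From premise 2 we have O(¬post_bond).
Premise 3 is O(¬post_bond ⊃ delete_amendment); since O(¬post_bond), deontic closure gives O(delete_amendment).
Applying K to premise 4 (O(delete_amendment ⊃ publish_license)) and O(delete_amendment) yields O(publish_license).
Premise 1, O(obtain_consent ⊃ ¬publish_license), contraposes to O(publish_license ⊃ ¬obtain_consent); with O(publish_license) we get O(¬obtain_consent).
Premise 6 is O(reconcile_sample ⊃ obtain_consent); contrapositively O(¬obtain_consent ⊃ ¬reconcile_sample). Since O(¬obtain_consent) holds, K gives O(¬reconcile_sample).
From O(¬reconcile_sample) and premise 9, O(¬reconcile_sample ⊃ run_backup), we obtain O(run_backup).
So O(run_backup) holds — run_backup is obligatory. None of the other listed options is made obligatory by any chain of premises.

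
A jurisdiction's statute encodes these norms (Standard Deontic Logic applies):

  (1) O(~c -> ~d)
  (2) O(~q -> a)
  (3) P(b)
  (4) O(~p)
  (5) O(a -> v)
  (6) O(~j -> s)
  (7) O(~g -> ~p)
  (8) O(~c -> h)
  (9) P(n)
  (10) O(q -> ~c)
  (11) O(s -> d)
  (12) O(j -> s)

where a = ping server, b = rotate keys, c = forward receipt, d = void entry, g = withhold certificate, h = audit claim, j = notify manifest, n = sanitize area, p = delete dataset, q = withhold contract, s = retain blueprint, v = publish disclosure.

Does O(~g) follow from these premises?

Premise 7 is O(~g -> ~p); even if O(~p) held, inferring O(~g) would be affirming the consequent — invalid.
No other premise forces O(~g). An ideal world satisfying every premise can still have ~g false, so O(~g) is not derivable.

No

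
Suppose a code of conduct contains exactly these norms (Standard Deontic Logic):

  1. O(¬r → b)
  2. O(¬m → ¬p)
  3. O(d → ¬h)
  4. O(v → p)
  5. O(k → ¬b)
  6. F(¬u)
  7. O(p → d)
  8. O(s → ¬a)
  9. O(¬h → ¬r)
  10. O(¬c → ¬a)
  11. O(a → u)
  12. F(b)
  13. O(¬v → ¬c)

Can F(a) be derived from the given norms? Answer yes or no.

Yes

Premise 12, F(b), is equivalent to O(¬b).
Premise 1, O(¬r → b), contraposes to O(¬b → r); with O(¬b) we get O(r).
Premise 9, O(¬h → ¬r), contraposes to O(r → h); with O(r) we get O(h).
Premise 3 is O(d → ¬h); contrapositively O(h → ¬d). Since O(h) holds, K gives O(¬d).
Premise 7, O(p → d), contraposes to O(¬d → ¬p); with O(¬d) we get O(¬p).
The contrapositive of premise 4 (O(v → p)) is O(¬p → ¬v), and O(¬p) is already established, so O(¬v).
Premise 13 is O(¬v → ¬c); since O(¬v), deontic closure gives O(¬c).
With premise 10, O(¬c → ¬a), the K-axiom yields O(¬a).
Premises 2, 5, 6, 8, 11 do not contribute to this derivation.
So O(¬a) holds, i.e. F(a). The claim follows.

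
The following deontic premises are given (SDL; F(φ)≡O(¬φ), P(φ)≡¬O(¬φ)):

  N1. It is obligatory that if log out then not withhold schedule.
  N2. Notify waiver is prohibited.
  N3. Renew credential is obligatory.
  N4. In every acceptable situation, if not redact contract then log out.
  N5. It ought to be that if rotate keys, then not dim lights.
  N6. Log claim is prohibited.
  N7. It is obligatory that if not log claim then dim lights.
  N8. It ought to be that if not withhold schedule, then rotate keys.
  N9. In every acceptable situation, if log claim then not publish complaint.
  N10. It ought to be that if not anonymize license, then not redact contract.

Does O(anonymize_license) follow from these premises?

Yes

Premise 6 is F(log_claim), i.e. O(¬log_claim).
From O(¬log_claim) and premise 7, O(¬log_claim → dim_lights), we obtain O(dim_lights).
The contrapositive of premise 5 (O(rotate_keys → ¬dim_lights)) is O(dim_lights → ¬rotate_keys), and O(dim_lights) is already established, so O(¬rotate_keys).
Premise 8 is O(¬withhold_schedule → rotate_keys); contrapositively O(¬rotate_keys → withhold_schedule). Since O(¬rotate_keys) holds, K gives O(withhold_schedule).
The contrapositive of premise 1 (O(log_out → ¬withhold_schedule)) is O(withhold_schedule → ¬log_out), and O(withhold_schedule) is already established, so O(¬log_out).
The contrapositive of premise 4 (O(¬redact_contract → log_out)) is O(¬log_out → redact_contract), and O(¬log_out) is already established, so O(redact_contract).
Premise 10, O(¬anonymize_license → ¬redact_contract), contraposes to O(redact_contract → anonymize_license); with O(redact_contract) we get O(anonymize_license).
Premises 2, 3, 9 do not contribute to this derivation.
So O(anonymize_license) follows.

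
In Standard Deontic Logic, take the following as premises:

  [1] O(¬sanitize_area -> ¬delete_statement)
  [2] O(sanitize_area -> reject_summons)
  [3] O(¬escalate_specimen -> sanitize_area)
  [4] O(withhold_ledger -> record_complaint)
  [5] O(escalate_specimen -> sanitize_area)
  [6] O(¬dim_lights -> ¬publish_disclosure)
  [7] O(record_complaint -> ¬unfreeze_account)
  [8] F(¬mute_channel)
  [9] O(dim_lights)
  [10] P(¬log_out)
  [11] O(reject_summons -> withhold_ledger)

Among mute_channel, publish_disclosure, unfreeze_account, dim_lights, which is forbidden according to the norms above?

unfreeze_account

Premises 3 and 5 are O(¬escalate_specimen -> sanitize_area) and O(escalate_specimen -> sanitize_area); every ideal world satisfies ¬escalate_specimen or escalate_specimen, so in either case sanitize_area holds — hence O(sanitize_area).
Premise 2 is O(sanitize_area -> reject_summons); since O(sanitize_area), deontic closure gives O(reject_summons).
With premise 11, O(reject_summons -> withhold_ledger), the K-axiom yields O(withhold_ledger).
With premise 4, O(withhold_ledger -> record_complaint), the K-axiom yields O(record_complaint).
From O(record_complaint) and premise 7, O(record_complaint -> ¬unfreeze_account), we obtain O(¬unfreeze_account).
So O(¬unfreeze_account) holds, i.e. unfreeze_account is forbidden. None of the other listed options is forbidden under the premises.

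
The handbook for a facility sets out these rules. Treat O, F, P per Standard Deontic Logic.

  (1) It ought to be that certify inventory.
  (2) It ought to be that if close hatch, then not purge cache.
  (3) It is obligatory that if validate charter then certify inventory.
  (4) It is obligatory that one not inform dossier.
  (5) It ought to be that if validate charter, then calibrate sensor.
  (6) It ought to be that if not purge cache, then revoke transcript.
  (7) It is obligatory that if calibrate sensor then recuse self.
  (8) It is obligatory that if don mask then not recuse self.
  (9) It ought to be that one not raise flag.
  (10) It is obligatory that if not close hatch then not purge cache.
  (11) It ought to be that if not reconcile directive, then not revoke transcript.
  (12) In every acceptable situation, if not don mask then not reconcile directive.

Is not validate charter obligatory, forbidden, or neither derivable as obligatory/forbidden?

Obligatory

Premises 10 and 2 cover both cases: O(¬close_hatch → ¬purge_cache) and O(close_hatch → ¬purge_cache). Since ¬close_hatch ∨ close_hatch is a tautology, O(¬purge_cache) follows.
With premise 6, O(¬purge_cache → revoke_transcript), the K-axiom yields O(revoke_transcript).
The contrapositive of premise 11 (O(¬reconcile_directive → ¬revoke_transcript)) is O(revoke_transcript → reconcile_directive), and O(revoke_transcript) is already established, so O(reconcile_directive).
The contrapositive of premise 12 (O(¬don_mask → ¬reconcile_directive)) is O(reconcile_directive → don_mask), and O(reconcile_directive) is already established, so O(don_mask).
Applying K to premise 8 (O(don_mask → ¬recuse_self)) and O(don_mask) yields O(¬recuse_self).
Premise 7, O(calibrate_sensor → recuse_self), contraposes to O(¬recuse_self → ¬calibrate_sensor); with O(¬recuse_self) we get O(¬calibrate_sensor).
Premise 5 is O(validate_charter → calibrate_sensor); contrapositively O(¬calibrate_sensor → ¬validate_charter). Since O(¬calibrate_sensor) holds, K gives O(¬validate_charter).
Premises 1, 3, 4, 9 do not contribute to this derivation.
Hence ¬validate_charter is obligatory.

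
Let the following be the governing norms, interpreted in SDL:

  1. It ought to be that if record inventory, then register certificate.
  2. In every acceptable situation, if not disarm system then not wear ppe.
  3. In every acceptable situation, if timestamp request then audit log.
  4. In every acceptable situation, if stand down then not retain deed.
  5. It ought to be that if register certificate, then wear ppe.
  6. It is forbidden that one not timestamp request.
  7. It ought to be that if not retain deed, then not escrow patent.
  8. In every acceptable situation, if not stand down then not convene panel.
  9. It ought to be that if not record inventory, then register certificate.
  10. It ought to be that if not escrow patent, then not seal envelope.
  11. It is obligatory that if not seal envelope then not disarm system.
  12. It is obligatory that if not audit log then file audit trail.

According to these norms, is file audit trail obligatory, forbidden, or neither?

Neither

Premise 12 is O(¬audit_log → file_audit_trail), but O(¬audit_log) is not derivable from the premises, so it does not yield O(file_audit_trail).
No premise or chain of K-axiom applications forces O(file_audit_trail), and none forces O(¬file_audit_trail). So file_audit_trail is neither obligatory nor forbidden under these norms.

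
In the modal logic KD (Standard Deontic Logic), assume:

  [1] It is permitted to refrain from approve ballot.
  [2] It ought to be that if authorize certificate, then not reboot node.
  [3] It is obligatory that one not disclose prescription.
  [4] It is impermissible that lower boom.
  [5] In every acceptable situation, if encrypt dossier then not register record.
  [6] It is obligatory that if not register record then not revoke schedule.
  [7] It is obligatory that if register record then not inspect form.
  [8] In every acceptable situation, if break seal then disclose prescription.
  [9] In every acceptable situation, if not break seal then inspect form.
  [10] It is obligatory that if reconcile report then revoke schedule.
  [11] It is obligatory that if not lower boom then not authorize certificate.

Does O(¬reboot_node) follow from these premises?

No

Premise 2 is O(authorize_certificate → ¬reboot_node), but O(authorize_certificate) is not derivable from the premises, so it does not yield O(¬reboot_node).
No other premise forces O(¬reboot_node). An ideal world satisfying every premise can still have ¬reboot_node false, so O(¬reboot_node) is not derivable.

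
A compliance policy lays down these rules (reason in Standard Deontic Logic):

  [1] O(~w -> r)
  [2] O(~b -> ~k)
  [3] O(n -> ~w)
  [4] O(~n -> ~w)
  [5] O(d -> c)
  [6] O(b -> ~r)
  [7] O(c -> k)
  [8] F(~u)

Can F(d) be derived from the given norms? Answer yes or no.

By case analysis on ~n: premise 4 gives O(~n -> ~w) and premise 3 gives O(n -> ~w), so O(~w) either way.
From O(~w) and premise 1, O(~w -> r), we obtain O(r).
Premise 6, O(b -> ~r), contraposes to O(r -> ~b); with O(r) we get O(~b).
From O(~b) and premise 2, O(~b -> ~k), we obtain O(~k).
Premise 7 is O(c -> k); contrapositively O(~k -> ~c). Since O(~k) holds, K gives O(~c).
The contrapositive of premise 5 (O(d -> c)) is O(~c -> ~d), and O(~c) is already established, so O(~d).
Premise 8 does not contribute to this derivation.
So O(~d) holds, i.e. F(d). The claim follows.

Yes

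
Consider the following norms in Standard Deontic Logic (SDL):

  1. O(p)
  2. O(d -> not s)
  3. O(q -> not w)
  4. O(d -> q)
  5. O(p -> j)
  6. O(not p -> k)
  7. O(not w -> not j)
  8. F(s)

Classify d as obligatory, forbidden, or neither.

From premise 1 we have O(p).
Applying K to premise 5 (O(p -> j)) and O(p) yields O(j).
Premise 7, O(not w -> not j), contraposes to O(j -> w); with O(j) we get O(w).
Premise 3, O(q -> not w), contraposes to O(w -> not q); with O(w) we get O(not q).
Premise 4, O(d -> q), contraposes to O(not q -> not d); with O(not q) we get O(not d).
Premises 2, 6, 8 do not contribute to this derivation.
Thus O(not d), which is F(d): d is forbidden.

Forbidden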